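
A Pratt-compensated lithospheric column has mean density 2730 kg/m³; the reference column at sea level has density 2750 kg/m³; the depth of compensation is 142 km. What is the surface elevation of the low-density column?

ρ_ref D = ρ (D + h) → h = D (ρ_ref − ρ)/ρ.
h = 142 km × (2750 − 2730)/2730 = 1.04 km.

1.04 km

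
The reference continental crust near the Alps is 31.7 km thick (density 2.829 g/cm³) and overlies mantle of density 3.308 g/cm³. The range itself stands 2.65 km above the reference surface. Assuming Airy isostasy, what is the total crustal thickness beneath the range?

50 km

Root depth r = h ρ_c / (ρ_m − ρ_c) = 2.65 km × 2.829 / 0.479 = 15.65 km.
Total thickness = T + h + r = 31.7 km + 2.65 km + 15.65 km = 50 km.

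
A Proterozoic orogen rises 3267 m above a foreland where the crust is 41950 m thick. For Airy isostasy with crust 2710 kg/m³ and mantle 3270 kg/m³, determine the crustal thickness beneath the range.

Root depth r = h ρ_c / (ρ_m − ρ_c) = 3267 m × 2710 / 560 = 15810 m.
Total thickness = T + h + r = 41950 m + 3267 m + 15810 m = 61000 m.

61000 m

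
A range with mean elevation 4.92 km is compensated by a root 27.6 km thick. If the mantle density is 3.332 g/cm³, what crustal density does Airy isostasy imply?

ρ_c h = (ρ_m − ρ_c) r → ρ_c (h + r) = ρ_m r → ρ_c = ρ_m r / (h + r).
ρ_c = 3.332 × 27.6 km / (4.92 km + 27.6 km) = 2.83 g/cm³.

2.83 g/cm³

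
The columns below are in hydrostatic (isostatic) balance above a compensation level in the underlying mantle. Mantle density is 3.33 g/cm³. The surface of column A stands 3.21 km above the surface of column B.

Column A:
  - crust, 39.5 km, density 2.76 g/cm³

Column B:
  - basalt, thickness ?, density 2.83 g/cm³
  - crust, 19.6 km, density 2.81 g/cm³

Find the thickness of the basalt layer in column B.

3.27 km

Take the compensation level at the base of the deeper column (depth z_c below the surface of column A) and equate Σ ρ_i t_i down to z_c; mantle fills any gap and the z_c terms cancel.
Column A: 39.5×2.76 + (z_c − 39.5)×3.33
Column B: 3.21×0 + x×2.83 + 19.6×2.81 + (z_c − 3.21 − 19.6 − x)×3.33
The z_c×3.33 term appears on both sides and cancels. Collect the known terms of each column as K = Σ(ρt)_known − 3.33 × (depth of known layers): K_A = 109.02 − 3.33×39.5 = −22.515; K_B = 55.076 − 3.33×(3.21 + 19.6) = −20.8813.
Balance: K_A = K_B − x×(3.33 − 2.83), so x = (K_B − K_A)/(3.33 − 2.83) = 1.6337/0.5 = 3.27 km.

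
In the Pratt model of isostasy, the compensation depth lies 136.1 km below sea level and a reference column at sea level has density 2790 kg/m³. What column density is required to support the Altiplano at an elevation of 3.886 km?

2710 kg/m³

Pratt balance: ρ_ref D = ρ (D + h).
ρ = ρ_ref D/(D + h) = 2790 × 136.1 km/(136.1 km + 3.886 km) = 2710 kg/m³.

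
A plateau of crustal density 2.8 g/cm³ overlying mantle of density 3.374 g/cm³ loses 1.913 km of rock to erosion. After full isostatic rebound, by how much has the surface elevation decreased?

Rebound u = e ρ_c/ρ_m = 1.913 km × 2.8/3.374 = 1.588 km.
Net surface drop = e − u = 1.913 km − 1.588 km = e (ρ_m − ρ_c)/ρ_m = 0.325 km.

0.325 km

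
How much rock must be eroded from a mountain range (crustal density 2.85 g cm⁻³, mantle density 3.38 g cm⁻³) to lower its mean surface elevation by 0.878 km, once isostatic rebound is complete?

5.6 km

Net drop Δ = e − u = e − e ρ_c/ρ_m = e (ρ_m − ρ_c)/ρ_m.
e = Δ ρ_m/(ρ_m − ρ_c) = 0.878 km × 3.38/0.53 = 5.6 km.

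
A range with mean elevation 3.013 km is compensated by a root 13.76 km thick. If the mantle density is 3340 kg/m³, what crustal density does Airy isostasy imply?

ρ_c h = (ρ_m − ρ_c) r → ρ_c (h + r) = ρ_m r → ρ_c = ρ_m r / (h + r).
ρ_c = 3340 × 13.76 km / (3.013 km + 13.76 km) = 2740 kg/m³.

2740 kg/m³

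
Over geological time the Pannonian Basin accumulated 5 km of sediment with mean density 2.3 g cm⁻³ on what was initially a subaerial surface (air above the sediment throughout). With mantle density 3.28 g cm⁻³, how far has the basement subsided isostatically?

Subaerial load: s = t ρ_sed / ρ_m = 5 km × 2.3/3.28 = 3.51 km.

3.51 km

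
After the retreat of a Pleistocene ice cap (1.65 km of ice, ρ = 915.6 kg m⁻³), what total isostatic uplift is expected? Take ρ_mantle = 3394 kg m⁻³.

0.445 km

Removing the load lets mantle flow back in; uplift u satisfies ρ_ice t = ρ_m u.
u = t ρ_ice/ρ_m = 1.65 km × 915.6/3394 = 0.445 km.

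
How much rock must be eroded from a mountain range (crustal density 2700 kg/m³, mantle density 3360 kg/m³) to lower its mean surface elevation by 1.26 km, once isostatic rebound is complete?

6.41 km

Net drop Δ = e − u = e − e ρ_c/ρ_m = e (ρ_m − ρ_c)/ρ_m.
e = Δ ρ_m/(ρ_m − ρ_c) = 1.26 km × 3360/660 = 6.41 km.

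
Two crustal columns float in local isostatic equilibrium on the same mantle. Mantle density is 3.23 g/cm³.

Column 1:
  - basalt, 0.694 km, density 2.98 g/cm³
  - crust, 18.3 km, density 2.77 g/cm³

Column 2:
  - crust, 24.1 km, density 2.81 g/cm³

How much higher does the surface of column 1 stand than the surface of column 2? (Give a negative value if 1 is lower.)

For any compensation level in the mantle, the mantle terms cancel and isostasy reduces to e = (Σt_1 − Σt_2) − (Σ(ρt)_1 − Σ(ρt)_2) / ρ_m.
Σt_1 = 18.994 km; Σt_2 = 24.1 km; Σ(ρt)_1 = 52.75912; Σ(ρt)_2 = 67.721 (in km·g/cm³).
e = (18.994 − 24.1) − (52.75912 − 67.721) / 3.23 = −0.474 km.

−0.474 km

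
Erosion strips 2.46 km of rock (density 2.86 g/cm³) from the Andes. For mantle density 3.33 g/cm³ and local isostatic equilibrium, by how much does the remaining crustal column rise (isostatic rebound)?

2.11 km

Unloading: uplift u = e ρ_c/ρ_m = 2.46 km × 2.86/3.33 = 2.11 km.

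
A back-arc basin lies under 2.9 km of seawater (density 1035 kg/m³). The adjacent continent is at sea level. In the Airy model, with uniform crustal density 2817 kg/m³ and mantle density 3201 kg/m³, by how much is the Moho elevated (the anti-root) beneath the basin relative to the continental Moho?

13.5 km

For local isostatic compensation: replacing crust with seawater at the top is compensated by replacing crust with mantle at the base: d (ρ_c − ρ_w) = a (ρ_m − ρ_c).
a = d (ρ_c − ρ_w)/(ρ_m − ρ_c) = 2.9 km × 1782/384 = 13.5 km.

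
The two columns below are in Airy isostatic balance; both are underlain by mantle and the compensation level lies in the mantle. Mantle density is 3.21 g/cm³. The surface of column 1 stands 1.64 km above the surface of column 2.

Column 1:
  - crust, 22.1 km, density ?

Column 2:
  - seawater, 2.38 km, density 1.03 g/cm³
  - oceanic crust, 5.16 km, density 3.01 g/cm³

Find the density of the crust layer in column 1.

2.69 g/cm³

Take the compensation level at the base of the deeper column (depth z_c below the surface of column 1) and equate Σ ρ_i t_i down to z_c; mantle fills any gap and the z_c terms cancel.
Column 1: 22.1×ρ + (z_c − 22.1)×3.21
Column 2: 1.64×0 + 2.38×1.03 + 5.16×3.01 + (z_c − 1.64 − 7.54)×3.21
The z_c×3.21 term appears on both sides and cancels. Collect the known terms of each column as K = Σ(ρt)_known − 3.21 × (depth of known layers): K_1 = 0 − 3.21×22.1 = −70.941; K_2 = 17.983 − 3.21×(1.64 + 7.54) = −11.4848.
Balance: K_1 + 22.1×ρ = K_2, so ρ = (K_2 − K_1)/22.1 = 59.4562/22.1 = 2.69 g/cm³.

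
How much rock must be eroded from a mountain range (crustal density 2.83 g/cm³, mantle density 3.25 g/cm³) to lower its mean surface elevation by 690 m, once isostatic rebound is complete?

Net drop Δ = e − u = e − e ρ_c/ρ_m = e (ρ_m − ρ_c)/ρ_m.
e = Δ ρ_m/(ρ_m − ρ_c) = 690 m × 3.25/0.42 = 5340 m.

5340 m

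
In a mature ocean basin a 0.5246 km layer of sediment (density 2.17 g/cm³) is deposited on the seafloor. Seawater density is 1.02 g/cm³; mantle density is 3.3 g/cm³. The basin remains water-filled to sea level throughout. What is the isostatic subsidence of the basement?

Submarine loading: the sediment displaces seawater, and the subsidence is in turn flooded, so s (ρ_m − ρ_w) = t (ρ_sed − ρ_w).
s = 0.5246 km × (2.17 − 1.02) / (3.3 − 1.02) = 0.265 km.

0.265 km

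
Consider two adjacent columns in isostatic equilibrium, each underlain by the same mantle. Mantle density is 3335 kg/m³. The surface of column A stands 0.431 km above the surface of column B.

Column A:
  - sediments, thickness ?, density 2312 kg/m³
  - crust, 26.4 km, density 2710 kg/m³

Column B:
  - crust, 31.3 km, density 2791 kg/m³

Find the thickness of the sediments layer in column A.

Take the compensation level at the base of the deeper column (depth z_c below the surface of column A) and equate Σ ρ_i t_i down to z_c; mantle fills any gap and the z_c terms cancel.
Column A: x×2312 + 26.4×2710 + (z_c − 26.4 − x)×3335
Column B: 0.431×0 + 31.3×2791 + (z_c − 0.431 − 31.3)×3335
The z_c×3335 term appears on both sides and cancels. Collect the known terms of each column as K = Σ(ρt)_known − 3335 × (depth of known layers): K_A = 71544 − 3335×26.4 = −16500; K_B = 87358.3 − 3335×(0.431 + 31.3) = −18464.585.
Balance: K_A − x×(3335 − 2312) = K_B, so x = (K_A − K_B)/(3335 − 2312) = 1964.59/1023 = 1.92 km.

1.92 km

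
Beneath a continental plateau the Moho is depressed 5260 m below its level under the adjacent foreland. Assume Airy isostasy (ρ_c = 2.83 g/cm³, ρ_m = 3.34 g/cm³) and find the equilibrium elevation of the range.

In Airy isostatic equilibrium: ρ_c h = (ρ_m − ρ_c) r.
h = r (ρ_m − ρ_c) / ρ_c = 5260 m × (3.34 − 2.83) / 2.83 = 948 m.

948 m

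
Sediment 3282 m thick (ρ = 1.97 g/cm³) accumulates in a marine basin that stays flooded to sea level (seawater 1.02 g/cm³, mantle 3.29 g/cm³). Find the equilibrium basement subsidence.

Submarine loading: the sediment displaces seawater, and the subsidence is in turn flooded, so s (ρ_m − ρ_w) = t (ρ_sed − ρ_w).
s = 3282 m × (1.97 − 1.02) / (3.29 − 1.02) = 1370 m.

1370 m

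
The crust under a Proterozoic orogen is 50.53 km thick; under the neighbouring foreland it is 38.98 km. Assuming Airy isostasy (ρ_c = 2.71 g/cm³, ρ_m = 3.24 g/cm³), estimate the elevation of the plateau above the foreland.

1.89 km

Excess crust Δ = 50.53 km − 38.98 km = 11.55 km, split between elevation h and root r with h + r = Δ.
Airy balance ρ_c h = (ρ_m − ρ_c) r gives r = h ρ_c/(ρ_m − ρ_c), so h (1 + ρ_c/(ρ_m − ρ_c)) = Δ, i.e. h = Δ (ρ_m − ρ_c)/ρ_m.
h = 11.55 km × 0.53/3.24 = 1.89 km.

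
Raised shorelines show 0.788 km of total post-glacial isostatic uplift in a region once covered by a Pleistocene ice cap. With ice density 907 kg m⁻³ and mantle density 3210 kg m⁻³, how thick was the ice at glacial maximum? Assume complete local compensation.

u = t ρ_ice/ρ_m → t = u ρ_m/ρ_ice = 0.788 km × 3210/907 = 2.79 km.

2.79 km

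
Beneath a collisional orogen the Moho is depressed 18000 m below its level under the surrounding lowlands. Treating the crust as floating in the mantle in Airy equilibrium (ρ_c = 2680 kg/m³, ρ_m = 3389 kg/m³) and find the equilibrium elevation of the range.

4760 m

Equating mass per unit area of the two columns: ρ_c h = (ρ_m − ρ_c) r.
h = r (ρ_m − ρ_c) / ρ_c = 18000 m × (3389 − 2680) / 2680 = 4760 m.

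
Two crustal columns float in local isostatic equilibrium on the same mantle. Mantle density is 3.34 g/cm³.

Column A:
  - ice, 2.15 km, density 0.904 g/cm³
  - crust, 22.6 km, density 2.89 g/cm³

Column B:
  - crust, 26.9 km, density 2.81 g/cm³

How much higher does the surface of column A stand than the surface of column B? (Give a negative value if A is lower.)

0.344 km

For any compensation level in the mantle, the mantle terms cancel and isostasy reduces to e = (Σt_A − Σt_B) − (Σ(ρt)_A − Σ(ρt)_B) / ρ_m.
Σt_A = 24.75 km; Σt_B = 26.9 km; Σ(ρt)_A = 67.2576; Σ(ρt)_B = 75.589 (in km·g/cm³).
e = (24.75 − 26.9) − (67.2576 − 75.589) / 3.34 = 0.344 km.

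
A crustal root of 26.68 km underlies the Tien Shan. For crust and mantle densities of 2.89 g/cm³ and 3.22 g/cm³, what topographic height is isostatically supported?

3.05 km

For local isostatic compensation: ρ_c h = (ρ_m − ρ_c) r.
h = r (ρ_m − ρ_c) / ρ_c = 26.68 km × (3.22 − 2.89) / 2.89 = 3.05 km.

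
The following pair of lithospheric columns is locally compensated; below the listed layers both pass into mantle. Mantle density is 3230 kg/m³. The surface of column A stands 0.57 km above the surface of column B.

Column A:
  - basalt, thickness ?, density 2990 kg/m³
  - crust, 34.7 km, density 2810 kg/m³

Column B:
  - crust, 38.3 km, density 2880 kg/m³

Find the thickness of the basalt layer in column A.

2.8 km

Take the compensation level at the base of the deeper column (depth z_c below the surface of column A) and equate Σ ρ_i t_i down to z_c; mantle fills any gap and the z_c terms cancel.
Column A: x×2990 + 34.7×2810 + (z_c − 34.7 − x)×3230
Column B: 0.57×0 + 38.3×2880 + (z_c − 0.57 − 38.3)×3230
The z_c×3230 term appears on both sides and cancels. Collect the known terms of each column as K = Σ(ρt)_known − 3230 × (depth of known layers): K_A = 97507 − 3230×34.7 = −14574; K_B = 110304 − 3230×(0.57 + 38.3) = −15246.1.
Balance: K_A − x×(3230 − 2990) = K_B, so x = (K_A − K_B)/(3230 − 2990) = 672.1/240 = 2.8 km.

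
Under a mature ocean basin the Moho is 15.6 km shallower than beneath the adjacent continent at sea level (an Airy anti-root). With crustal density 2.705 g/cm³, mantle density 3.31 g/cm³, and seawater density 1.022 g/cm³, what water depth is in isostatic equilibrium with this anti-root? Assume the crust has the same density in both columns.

Replacing a thickness d of crust by seawater at the top must be balanced by replacing crust with mantle at the base: d (ρ_c − ρ_w) = a (ρ_m − ρ_c).
d = a (ρ_m − ρ_c)/(ρ_c − ρ_w) = 15.6 km × 0.605/1.683 = 5.61 km.

5.61 km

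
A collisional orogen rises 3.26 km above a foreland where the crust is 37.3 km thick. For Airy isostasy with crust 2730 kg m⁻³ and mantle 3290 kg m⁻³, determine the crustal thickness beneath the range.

Root depth r = h ρ_c / (ρ_m − ρ_c) = 3.26 km × 2730 / 560 = 15.89 km.
Total thickness = T + h + r = 37.3 km + 3.26 km + 15.89 km = 56.5 km.

56.5 km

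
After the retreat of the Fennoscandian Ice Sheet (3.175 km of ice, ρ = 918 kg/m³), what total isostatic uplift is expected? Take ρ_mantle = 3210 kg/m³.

0.908 km

Removing the load lets mantle flow back in; uplift u satisfies ρ_ice t = ρ_m u.
u = t ρ_ice/ρ_m = 3.175 km × 918/3210 = 0.908 km.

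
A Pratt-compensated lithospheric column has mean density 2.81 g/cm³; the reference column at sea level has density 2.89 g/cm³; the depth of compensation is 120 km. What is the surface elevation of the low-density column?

3.42 km

ρ_ref D = ρ (D + h) → h = D (ρ_ref − ρ)/ρ.
h = 120 km × (2.89 − 2.81)/2.81 = 3.42 km.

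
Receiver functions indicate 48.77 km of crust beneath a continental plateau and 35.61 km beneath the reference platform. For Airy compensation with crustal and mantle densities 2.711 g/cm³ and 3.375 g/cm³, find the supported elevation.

2.59 km

Excess crust Δ = 48.77 km − 35.61 km = 13.16 km, split between elevation h and root r with h + r = Δ.
Airy balance ρ_c h = (ρ_m − ρ_c) r gives r = h ρ_c/(ρ_m − ρ_c), so h (1 + ρ_c/(ρ_m − ρ_c)) = Δ, i.e. h = Δ (ρ_m − ρ_c)/ρ_m.
h = 13.16 km × 0.664/3.375 = 2.59 km.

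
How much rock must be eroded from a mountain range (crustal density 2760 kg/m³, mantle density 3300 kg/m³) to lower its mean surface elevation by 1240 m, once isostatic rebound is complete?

7580 m

Net drop Δ = e − u = e − e ρ_c/ρ_m = e (ρ_m − ρ_c)/ρ_m.
e = Δ ρ_m/(ρ_m − ρ_c) = 1240 m × 3300/540 = 7580 m.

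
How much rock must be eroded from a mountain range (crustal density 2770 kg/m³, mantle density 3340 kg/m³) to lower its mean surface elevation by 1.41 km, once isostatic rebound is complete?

Net drop Δ = e − u = e − e ρ_c/ρ_m = e (ρ_m − ρ_c)/ρ_m.
e = Δ ρ_m/(ρ_m − ρ_c) = 1.41 km × 3340/570 = 8.26 km.

8.26 km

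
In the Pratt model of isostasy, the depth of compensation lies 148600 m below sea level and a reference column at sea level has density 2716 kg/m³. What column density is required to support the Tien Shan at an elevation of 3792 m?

Pratt balance: ρ_ref D = ρ (D + h).
ρ = ρ_ref D/(D + h) = 2716 × 148600 m/(148600 m + 3792 m) = 2650 kg/m³.

2650 kg/m³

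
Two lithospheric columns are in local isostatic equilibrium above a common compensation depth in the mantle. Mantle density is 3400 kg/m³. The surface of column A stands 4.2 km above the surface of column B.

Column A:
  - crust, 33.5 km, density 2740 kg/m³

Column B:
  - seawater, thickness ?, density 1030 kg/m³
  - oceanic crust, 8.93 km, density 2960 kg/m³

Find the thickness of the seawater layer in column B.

Take the compensation level at the base of the deeper column (depth z_c below the surface of column A) and equate Σ ρ_i t_i down to z_c; mantle fills any gap and the z_c terms cancel.
Column A: 33.5×2740 + (z_c − 33.5)×3400
Column B: 4.2×0 + x×1030 + 8.93×2960 + (z_c − 4.2 − 8.93 − x)×3400
The z_c×3400 term appears on both sides and cancels. Collect the known terms of each column as K = Σ(ρt)_known − 3400 × (depth of known layers): K_A = 91790 − 3400×33.5 = −22110; K_B = 26432.8 − 3400×(4.2 + 8.93) = −18209.2.
Balance: K_A = K_B − x×(3400 − 1030), so x = (K_B − K_A)/(3400 − 1030) = 3900.8/2370 = 1.65 km.

1.65 km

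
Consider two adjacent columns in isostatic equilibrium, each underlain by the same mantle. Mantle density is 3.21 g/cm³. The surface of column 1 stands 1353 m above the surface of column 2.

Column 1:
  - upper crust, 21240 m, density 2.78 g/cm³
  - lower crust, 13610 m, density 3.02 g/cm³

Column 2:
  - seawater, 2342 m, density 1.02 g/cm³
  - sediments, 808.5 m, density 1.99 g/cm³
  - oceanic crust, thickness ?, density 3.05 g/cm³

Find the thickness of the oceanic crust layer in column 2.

Take the compensation level at the base of the deeper column (depth z_c below the surface of column 1) and equate Σ ρ_i t_i down to z_c; mantle fills any gap and the z_c terms cancel.
Column 1: 21240×2.78 + 13610×3.02 + (z_c − 34850)×3.21
Column 2: 1353×0 + 2342×1.02 + 808.5×1.99 + x×3.05 + (z_c − 1353 − 3150.5 − x)×3.21
The z_c×3.21 term appears on both sides and cancels. Collect the known terms of each column as K = Σ(ρt)_known − 3.21 × (depth of known layers): K_1 = 100149.4 − 3.21×34850 = −11719.1; K_2 = 3997.755 − 3.21×(1353 + 3150.5) = −10458.48.
Balance: K_1 = K_2 − x×(3.21 − 3.05), so x = (K_2 − K_1)/(3.21 − 3.05) = 1260.62/0.16 = 7880 m.

7880 m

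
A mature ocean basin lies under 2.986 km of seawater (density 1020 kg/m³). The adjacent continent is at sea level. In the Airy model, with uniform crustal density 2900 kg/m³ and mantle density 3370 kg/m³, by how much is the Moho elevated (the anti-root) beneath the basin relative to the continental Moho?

11.9 km

Equating mass per unit area of the two columns: replacing crust with seawater at the top is compensated by replacing crust with mantle at the base: d (ρ_c − ρ_w) = a (ρ_m − ρ_c).
a = d (ρ_c − ρ_w)/(ρ_m − ρ_c) = 2.986 km × 1880/470 = 11.9 km.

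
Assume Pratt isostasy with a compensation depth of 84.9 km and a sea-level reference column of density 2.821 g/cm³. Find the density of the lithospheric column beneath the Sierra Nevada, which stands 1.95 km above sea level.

Pratt balance: ρ_ref D = ρ (D + h).
ρ = ρ_ref D/(D + h) = 2.821 × 84.9 km/(84.9 km + 1.95 km) = 2.76 g/cm³.

2.76 g/cm³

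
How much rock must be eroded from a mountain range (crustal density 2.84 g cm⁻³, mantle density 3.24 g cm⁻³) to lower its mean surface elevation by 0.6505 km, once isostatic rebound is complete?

Net drop Δ = e − u = e − e ρ_c/ρ_m = e (ρ_m − ρ_c)/ρ_m.
e = Δ ρ_m/(ρ_m − ρ_c) = 0.6505 km × 3.24/0.4 = 5.27 km.

5.27 km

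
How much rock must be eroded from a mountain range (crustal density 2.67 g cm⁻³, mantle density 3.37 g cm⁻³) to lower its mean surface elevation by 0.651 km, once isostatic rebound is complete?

Net drop Δ = e − u = e − e ρ_c/ρ_m = e (ρ_m − ρ_c)/ρ_m.
e = Δ ρ_m/(ρ_m − ρ_c) = 0.651 km × 3.37/0.7 = 3.13 km.

3.13 km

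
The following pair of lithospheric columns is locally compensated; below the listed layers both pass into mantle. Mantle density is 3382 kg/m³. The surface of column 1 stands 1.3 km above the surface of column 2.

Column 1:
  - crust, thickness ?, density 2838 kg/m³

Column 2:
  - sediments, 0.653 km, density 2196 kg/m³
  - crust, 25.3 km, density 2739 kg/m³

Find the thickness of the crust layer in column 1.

39.4 km

Take the compensation level at the base of the deeper column (depth z_c below the surface of column 1) and equate Σ ρ_i t_i down to z_c; mantle fills any gap and the z_c terms cancel.
Column 1: x×2838 + (z_c − 0 − x)×3382
Column 2: 1.3×0 + 0.653×2196 + 25.3×2739 + (z_c − 1.3 − 25.953)×3382
The z_c×3382 term appears on both sides and cancels. Collect the known terms of each column as K = Σ(ρt)_known − 3382 × (depth of known layers): K_1 = 0 − 3382×0 = 0; K_2 = 70730.688 − 3382×(1.3 + 25.953) = −21438.958.
Balance: K_1 − x×(3382 − 2838) = K_2, so x = (K_1 − K_2)/(3382 − 2838) = 21439/544 = 39.4 km.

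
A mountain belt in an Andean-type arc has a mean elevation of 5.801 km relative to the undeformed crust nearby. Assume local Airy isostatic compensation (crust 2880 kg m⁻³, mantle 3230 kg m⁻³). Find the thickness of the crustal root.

47.7 km

Isostatic balance requires: the weight of the topography is balanced by the buoyancy of the root, ρ_c h = (ρ_m − ρ_c) r.
r = h · ρ_c / (ρ_m − ρ_c) = 5.801 km × 2880 / (3230 − 2880) = 47.7 km.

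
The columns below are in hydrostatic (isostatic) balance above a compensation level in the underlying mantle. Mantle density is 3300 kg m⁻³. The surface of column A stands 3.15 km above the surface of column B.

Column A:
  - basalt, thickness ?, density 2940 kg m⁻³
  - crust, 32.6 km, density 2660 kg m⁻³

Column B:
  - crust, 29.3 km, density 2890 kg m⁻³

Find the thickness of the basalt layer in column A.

Take the compensation level at the base of the deeper column (depth z_c below the surface of column A) and equate Σ ρ_i t_i down to z_c; mantle fills any gap and the z_c terms cancel.
Column A: x×2940 + 32.6×2660 + (z_c − 32.6 − x)×3300
Column B: 3.15×0 + 29.3×2890 + (z_c − 3.15 − 29.3)×3300
The z_c×3300 term appears on both sides and cancels. Collect the known terms of each column as K = Σ(ρt)_known − 3300 × (depth of known layers): K_A = 86716 − 3300×32.6 = −20864; K_B = 84677 − 3300×(3.15 + 29.3) = −22408.
Balance: K_A − x×(3300 − 2940) = K_B, so x = (K_A − K_B)/(3300 − 2940) = 1544/360 = 4.29 km.

4.29 km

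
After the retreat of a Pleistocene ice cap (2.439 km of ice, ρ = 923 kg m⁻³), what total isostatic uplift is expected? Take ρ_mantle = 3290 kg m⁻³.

Removing the load lets mantle flow back in; uplift u satisfies ρ_ice t = ρ_m u.
u = t ρ_ice/ρ_m = 2.439 km × 923/3290 = 0.684 km.

0.684 km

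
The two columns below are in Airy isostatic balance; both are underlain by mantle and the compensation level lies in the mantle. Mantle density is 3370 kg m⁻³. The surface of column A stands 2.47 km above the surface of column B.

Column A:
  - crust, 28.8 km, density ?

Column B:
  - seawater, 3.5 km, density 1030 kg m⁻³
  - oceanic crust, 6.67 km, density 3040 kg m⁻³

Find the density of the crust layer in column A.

Take the compensation level at the base of the deeper column (depth z_c below the surface of column A) and equate Σ ρ_i t_i down to z_c; mantle fills any gap and the z_c terms cancel.
Column A: 28.8×ρ + (z_c − 28.8)×3370
Column B: 2.47×0 + 3.5×1030 + 6.67×3040 + (z_c − 2.47 − 10.17)×3370
The z_c×3370 term appears on both sides and cancels. Collect the known terms of each column as K = Σ(ρt)_known − 3370 × (depth of known layers): K_A = 0 − 3370×28.8 = −97056; K_B = 23881.8 − 3370×(2.47 + 10.17) = −18715.
Balance: K_A + 28.8×ρ = K_B, so ρ = (K_B − K_A)/28.8 = 78341/28.8 = 2720 kg m⁻³.

2720 kg m⁻³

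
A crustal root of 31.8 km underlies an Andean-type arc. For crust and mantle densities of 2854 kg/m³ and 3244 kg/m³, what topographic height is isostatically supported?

Isostatic balance requires: ρ_c h = (ρ_m − ρ_c) r.
h = r (ρ_m − ρ_c) / ρ_c = 31.8 km × (3244 − 2854) / 2854 = 4.35 km.

4.35 km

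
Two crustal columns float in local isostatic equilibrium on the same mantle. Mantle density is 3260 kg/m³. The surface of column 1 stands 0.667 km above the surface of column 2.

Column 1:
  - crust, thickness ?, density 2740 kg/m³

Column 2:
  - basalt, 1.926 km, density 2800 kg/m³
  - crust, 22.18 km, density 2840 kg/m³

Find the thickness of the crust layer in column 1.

Take the compensation level at the base of the deeper column (depth z_c below the surface of column 1) and equate Σ ρ_i t_i down to z_c; mantle fills any gap and the z_c terms cancel.
Column 1: x×2740 + (z_c − 0 − x)×3260
Column 2: 0.667×0 + 1.926×2800 + 22.18×2840 + (z_c − 0.667 − 24.106)×3260
The z_c×3260 term appears on both sides and cancels. Collect the known terms of each column as K = Σ(ρt)_known − 3260 × (depth of known layers): K_1 = 0 − 3260×0 = 0; K_2 = 68384 − 3260×(0.667 + 24.106) = −12375.98.
Balance: K_1 − x×(3260 − 2740) = K_2, so x = (K_1 − K_2)/(3260 − 2740) = 12376/520 = 23.8 km.

23.8 km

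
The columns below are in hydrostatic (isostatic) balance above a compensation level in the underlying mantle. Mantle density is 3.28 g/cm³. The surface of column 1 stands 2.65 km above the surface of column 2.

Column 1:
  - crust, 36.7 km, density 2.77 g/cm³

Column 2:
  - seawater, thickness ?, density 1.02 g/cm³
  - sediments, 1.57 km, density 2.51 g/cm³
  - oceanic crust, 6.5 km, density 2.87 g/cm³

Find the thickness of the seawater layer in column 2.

Take the compensation level at the base of the deeper column (depth z_c below the surface of column 1) and equate Σ ρ_i t_i down to z_c; mantle fills any gap and the z_c terms cancel.
Column 1: 36.7×2.77 + (z_c − 36.7)×3.28
Column 2: 2.65×0 + x×1.02 + 1.57×2.51 + 6.5×2.87 + (z_c − 2.65 − 8.07 − x)×3.28
The z_c×3.28 term appears on both sides and cancels. Collect the known terms of each column as K = Σ(ρt)_known − 3.28 × (depth of known layers): K_1 = 101.659 − 3.28×36.7 = −18.717; K_2 = 22.5957 − 3.28×(2.65 + 8.07) = −12.5659.
Balance: K_1 = K_2 − x×(3.28 − 1.02), so x = (K_2 − K_1)/(3.28 − 1.02) = 6.1511/2.26 = 2.72 km.

2.72 km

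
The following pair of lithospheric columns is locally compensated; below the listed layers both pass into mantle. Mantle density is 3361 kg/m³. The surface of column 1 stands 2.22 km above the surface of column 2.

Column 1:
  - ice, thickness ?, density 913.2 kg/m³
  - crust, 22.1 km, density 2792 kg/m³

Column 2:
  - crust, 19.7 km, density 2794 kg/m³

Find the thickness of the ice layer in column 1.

2.47 km

Take the compensation level at the base of the deeper column (depth z_c below the surface of column 1) and equate Σ ρ_i t_i down to z_c; mantle fills any gap and the z_c terms cancel.
Column 1: x×913.2 + 22.1×2792 + (z_c − 22.1 − x)×3361
Column 2: 2.22×0 + 19.7×2794 + (z_c − 2.22 − 19.7)×3361
The z_c×3361 term appears on both sides and cancels. Collect the known terms of each column as K = Σ(ρt)_known − 3361 × (depth of known layers): K_1 = 61703.2 − 3361×22.1 = −12574.9; K_2 = 55041.8 − 3361×(2.22 + 19.7) = −18631.32.
Balance: K_1 − x×(3361 − 913.2) = K_2, so x = (K_1 − K_2)/(3361 − 913.2) = 6056.42/2447.8 = 2.47 km.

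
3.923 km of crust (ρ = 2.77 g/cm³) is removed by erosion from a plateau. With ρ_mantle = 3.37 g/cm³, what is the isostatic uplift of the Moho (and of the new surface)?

Unloading: uplift u = e ρ_c/ρ_m = 3.923 km × 2.77/3.37 = 3.22 km.

3.22 km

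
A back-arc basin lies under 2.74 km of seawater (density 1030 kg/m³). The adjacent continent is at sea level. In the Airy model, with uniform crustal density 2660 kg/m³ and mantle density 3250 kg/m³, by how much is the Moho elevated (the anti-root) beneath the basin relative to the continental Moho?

7.57 km

Balancing pressure at the compensation depth: replacing crust with seawater at the top is compensated by replacing crust with mantle at the base: d (ρ_c − ρ_w) = a (ρ_m − ρ_c).
a = d (ρ_c − ρ_w)/(ρ_m − ρ_c) = 2.74 km × 1630/590 = 7.57 km.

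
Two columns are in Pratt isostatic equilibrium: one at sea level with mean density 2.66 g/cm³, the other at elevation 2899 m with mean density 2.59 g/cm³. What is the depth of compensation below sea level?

ρ_ref D = ρ (D + h) → D (ρ_ref − ρ) = ρ h.
D = ρ h/(ρ_ref − ρ) = 2.59 × 2899 m/(2.66 − 2.59) = 107000 m.

107000 m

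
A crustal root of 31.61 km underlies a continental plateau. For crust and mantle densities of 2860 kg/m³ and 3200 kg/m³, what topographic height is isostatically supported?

3.76 km

By Archimedes' principle applied to the lithosphere: ρ_c h = (ρ_m − ρ_c) r.
h = r (ρ_m − ρ_c) / ρ_c = 31.61 km × (3200 − 2860) / 2860 = 3.76 km.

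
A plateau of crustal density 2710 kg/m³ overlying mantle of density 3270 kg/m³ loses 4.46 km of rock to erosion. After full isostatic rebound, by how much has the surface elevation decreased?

Rebound u = e ρ_c/ρ_m = 4.46 km × 2710/3270 = 3.696 km.
Net surface drop = e − u = 4.46 km − 3.696 km = e (ρ_m − ρ_c)/ρ_m = 0.764 km.

0.764 km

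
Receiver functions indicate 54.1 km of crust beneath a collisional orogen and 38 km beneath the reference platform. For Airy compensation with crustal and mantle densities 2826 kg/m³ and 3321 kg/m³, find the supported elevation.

2.4 km

Excess crust Δ = 54.1 km − 38 km = 16.1 km, split between elevation h and root r with h + r = Δ.
Airy balance ρ_c h = (ρ_m − ρ_c) r gives r = h ρ_c/(ρ_m − ρ_c), so h (1 + ρ_c/(ρ_m − ρ_c)) = Δ, i.e. h = Δ (ρ_m − ρ_c)/ρ_m.
h = 16.1 km × 495/3321 = 2.4 km.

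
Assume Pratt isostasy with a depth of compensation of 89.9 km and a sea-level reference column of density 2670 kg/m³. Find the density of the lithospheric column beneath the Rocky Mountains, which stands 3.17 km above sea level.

Pratt balance: ρ_ref D = ρ (D + h).
ρ = ρ_ref D/(D + h) = 2670 × 89.9 km/(89.9 km + 3.17 km) = 2580 kg/m³.

2580 kg/m³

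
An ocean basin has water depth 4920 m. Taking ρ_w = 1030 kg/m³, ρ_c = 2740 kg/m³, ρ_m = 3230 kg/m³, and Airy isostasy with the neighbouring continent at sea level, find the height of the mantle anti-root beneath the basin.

17200 m

Balancing pressure at the compensation depth: replacing crust with seawater at the top is compensated by replacing crust with mantle at the base: d (ρ_c − ρ_w) = a (ρ_m − ρ_c).
a = d (ρ_c − ρ_w)/(ρ_m − ρ_c) = 4920 m × 1710/490 = 17200 m.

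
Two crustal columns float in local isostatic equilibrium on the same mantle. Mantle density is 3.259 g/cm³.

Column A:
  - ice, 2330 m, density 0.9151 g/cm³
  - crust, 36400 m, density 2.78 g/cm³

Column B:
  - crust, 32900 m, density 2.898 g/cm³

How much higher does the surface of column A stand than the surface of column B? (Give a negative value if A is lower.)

For any compensation level in the mantle, the mantle terms cancel and isostasy reduces to e = (Σt_A − Σt_B) − (Σ(ρt)_A − Σ(ρt)_B) / ρ_m.
Σt_A = 38730 m; Σt_B = 32900 m; Σ(ρt)_A = 103324.183; Σ(ρt)_B = 95344.2 (in m·g/cm³).
e = (38730 − 32900) − (103324.183 − 95344.2) / 3.259 = 3380 m.

3380 m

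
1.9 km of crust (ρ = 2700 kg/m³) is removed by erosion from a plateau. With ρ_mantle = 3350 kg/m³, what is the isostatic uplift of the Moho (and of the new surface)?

1.53 km

Unloading: uplift u = e ρ_c/ρ_m = 1.9 km × 2700/3350 = 1.53 km.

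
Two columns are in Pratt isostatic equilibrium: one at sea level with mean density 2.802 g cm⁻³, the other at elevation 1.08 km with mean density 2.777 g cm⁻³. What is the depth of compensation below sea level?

120 km

ρ_ref D = ρ (D + h) → D (ρ_ref − ρ) = ρ h.
D = ρ h/(ρ_ref − ρ) = 2.777 × 1.08 km/(2.802 − 2.777) = 120 km.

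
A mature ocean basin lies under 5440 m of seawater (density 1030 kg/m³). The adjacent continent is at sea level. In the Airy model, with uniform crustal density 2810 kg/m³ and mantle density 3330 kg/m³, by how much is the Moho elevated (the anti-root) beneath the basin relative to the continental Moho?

18600 m

In Airy isostatic equilibrium: replacing crust with seawater at the top is compensated by replacing crust with mantle at the base: d (ρ_c − ρ_w) = a (ρ_m − ρ_c).
a = d (ρ_c − ρ_w)/(ρ_m − ρ_c) = 5440 m × 1780/520 = 18600 m.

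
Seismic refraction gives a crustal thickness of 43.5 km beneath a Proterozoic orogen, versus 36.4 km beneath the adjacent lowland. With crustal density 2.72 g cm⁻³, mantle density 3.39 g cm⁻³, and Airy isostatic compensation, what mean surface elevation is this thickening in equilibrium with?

Excess crust Δ = 43.5 km − 36.4 km = 7.1 km, split between elevation h and root r with h + r = Δ.
Airy balance ρ_c h = (ρ_m − ρ_c) r gives r = h ρ_c/(ρ_m − ρ_c), so h (1 + ρ_c/(ρ_m − ρ_c)) = Δ, i.e. h = Δ (ρ_m − ρ_c)/ρ_m.
h = 7.1 km × 0.67/3.39 = 1.4 km.

1.4 km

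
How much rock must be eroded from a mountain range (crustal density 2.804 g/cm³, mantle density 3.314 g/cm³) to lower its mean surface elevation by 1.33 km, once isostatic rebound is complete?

Net drop Δ = e − u = e − e ρ_c/ρ_m = e (ρ_m − ρ_c)/ρ_m.
e = Δ ρ_m/(ρ_m − ρ_c) = 1.33 km × 3.314/0.51 = 8.64 km.

8.64 km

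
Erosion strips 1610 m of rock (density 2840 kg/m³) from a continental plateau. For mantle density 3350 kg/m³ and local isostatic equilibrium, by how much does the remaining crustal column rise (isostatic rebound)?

1360 m

Unloading: uplift u = e ρ_c/ρ_m = 1610 m × 2840/3350 = 1360 m.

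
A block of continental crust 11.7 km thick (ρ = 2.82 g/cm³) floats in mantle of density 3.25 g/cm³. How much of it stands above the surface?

Floating equilibrium: submerged depth d = t ρ_obj/ρ_fluid = 11.7 km × 2.82/3.25 = 10.15 km.
Freeboard = t − d = 11.7 km − 10.15 km = 1.55 km.

1.55 km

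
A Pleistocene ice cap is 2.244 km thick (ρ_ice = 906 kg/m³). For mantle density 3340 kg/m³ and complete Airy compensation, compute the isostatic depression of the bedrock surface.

0.609 km

Isostatic balance requires: the ice load ρ_ice t is balanced by mantle displaced below, ρ_m s.
s = t ρ_ice / ρ_m = 2.244 km × 906/3340 = 0.609 km.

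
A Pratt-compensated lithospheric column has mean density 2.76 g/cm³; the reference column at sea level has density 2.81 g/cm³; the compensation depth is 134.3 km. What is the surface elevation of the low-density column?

ρ_ref D = ρ (D + h) → h = D (ρ_ref − ρ)/ρ.
h = 134.3 km × (2.81 − 2.76)/2.76 = 2.43 km.

2.43 km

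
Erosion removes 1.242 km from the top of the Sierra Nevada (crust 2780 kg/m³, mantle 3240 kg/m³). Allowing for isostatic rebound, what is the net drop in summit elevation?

Rebound u = e ρ_c/ρ_m = 1.242 km × 2780/3240 = 1.066 km.
Net surface drop = e − u = 1.242 km − 1.066 km = e (ρ_m − ρ_c)/ρ_m = 0.176 km.

0.176 km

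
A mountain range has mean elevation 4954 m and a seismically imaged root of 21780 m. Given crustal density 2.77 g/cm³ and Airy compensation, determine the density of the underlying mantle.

Airy balance: ρ_c h = (ρ_m − ρ_c) r → ρ_m = ρ_c (1 + h/r).
ρ_m = 2.77 × (1 + 4954 m/21780 m) = 3.4 g/cm³.

3.4 g/cm³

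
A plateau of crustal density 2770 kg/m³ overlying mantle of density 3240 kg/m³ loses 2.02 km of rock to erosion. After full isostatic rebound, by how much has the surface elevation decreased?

Rebound u = e ρ_c/ρ_m = 2.02 km × 2770/3240 = 1.727 km.
Net surface drop = e − u = 2.02 km − 1.727 km = e (ρ_m − ρ_c)/ρ_m = 0.293 km.

0.293 km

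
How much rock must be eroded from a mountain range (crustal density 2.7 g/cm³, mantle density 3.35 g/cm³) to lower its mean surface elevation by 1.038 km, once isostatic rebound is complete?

5.35 km

Net drop Δ = e − u = e − e ρ_c/ρ_m = e (ρ_m − ρ_c)/ρ_m.
e = Δ ρ_m/(ρ_m − ρ_c) = 1.038 km × 3.35/0.65 = 5.35 km.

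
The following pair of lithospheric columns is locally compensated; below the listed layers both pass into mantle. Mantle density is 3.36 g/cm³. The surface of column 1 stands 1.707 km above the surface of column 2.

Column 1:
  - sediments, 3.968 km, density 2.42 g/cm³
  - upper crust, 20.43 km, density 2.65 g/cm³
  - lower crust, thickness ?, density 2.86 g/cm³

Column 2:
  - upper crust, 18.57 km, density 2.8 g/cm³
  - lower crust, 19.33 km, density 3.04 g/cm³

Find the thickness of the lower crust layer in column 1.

8.17 km

Take the compensation level at the base of the deeper column (depth z_c below the surface of column 1) and equate Σ ρ_i t_i down to z_c; mantle fills any gap and the z_c terms cancel.
Column 1: 3.968×2.42 + 20.43×2.65 + x×2.86 + (z_c − 24.398 − x)×3.36
Column 2: 1.707×0 + 18.57×2.8 + 19.33×3.04 + (z_c − 1.707 − 37.9)×3.36
The z_c×3.36 term appears on both sides and cancels. Collect the known terms of each column as K = Σ(ρt)_known − 3.36 × (depth of known layers): K_1 = 63.74206 − 3.36×24.398 = −18.23522; K_2 = 110.7592 − 3.36×(1.707 + 37.9) = −22.32032.
Balance: K_1 − x×(3.36 − 2.86) = K_2, so x = (K_1 − K_2)/(3.36 − 2.86) = 4.0851/0.5 = 8.17 km.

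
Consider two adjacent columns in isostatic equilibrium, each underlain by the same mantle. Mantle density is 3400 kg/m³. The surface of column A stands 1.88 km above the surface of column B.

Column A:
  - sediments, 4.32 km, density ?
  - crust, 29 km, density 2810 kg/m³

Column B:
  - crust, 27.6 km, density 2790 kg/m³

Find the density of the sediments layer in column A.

1980 kg/m³

Take the compensation level at the base of the deeper column (depth z_c below the surface of column A) and equate Σ ρ_i t_i down to z_c; mantle fills any gap and the z_c terms cancel.
Column A: 4.32×ρ + 29×2810 + (z_c − 33.32)×3400
Column B: 1.88×0 + 27.6×2790 + (z_c − 1.88 − 27.6)×3400
The z_c×3400 term appears on both sides and cancels. Collect the known terms of each column as K = Σ(ρt)_known − 3400 × (depth of known layers): K_A = 81490 − 3400×33.32 = −31798; K_B = 77004 − 3400×(1.88 + 27.6) = −23228.
Balance: K_A + 4.32×ρ = K_B, so ρ = (K_B − K_A)/4.32 = 8570/4.32 = 1980 kg/m³.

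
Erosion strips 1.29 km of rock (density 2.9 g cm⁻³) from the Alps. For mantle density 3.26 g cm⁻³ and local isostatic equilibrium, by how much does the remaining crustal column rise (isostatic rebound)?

1.15 km

Unloading: uplift u = e ρ_c/ρ_m = 1.29 km × 2.9/3.26 = 1.15 km.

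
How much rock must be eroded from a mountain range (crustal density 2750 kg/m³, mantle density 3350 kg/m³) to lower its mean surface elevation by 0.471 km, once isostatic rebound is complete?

2.63 km

Net drop Δ = e − u = e − e ρ_c/ρ_m = e (ρ_m − ρ_c)/ρ_m.
e = Δ ρ_m/(ρ_m − ρ_c) = 0.471 km × 3350/600 = 2.63 km.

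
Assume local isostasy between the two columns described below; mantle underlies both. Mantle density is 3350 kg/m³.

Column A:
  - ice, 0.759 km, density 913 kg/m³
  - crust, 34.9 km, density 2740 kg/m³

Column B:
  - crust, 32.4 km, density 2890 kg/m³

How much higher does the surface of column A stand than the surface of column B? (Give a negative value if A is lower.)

2.46 km

For any compensation level in the mantle, the mantle terms cancel and isostasy reduces to e = (Σt_A − Σt_B) − (Σ(ρt)_A − Σ(ρt)_B) / ρ_m.
Σt_A = 35.659 km; Σt_B = 32.4 km; Σ(ρt)_A = 96318.967; Σ(ρt)_B = 93636 (in km·kg/m³).
e = (35.659 − 32.4) − (96318.967 − 93636) / 3350 = 2.46 km.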